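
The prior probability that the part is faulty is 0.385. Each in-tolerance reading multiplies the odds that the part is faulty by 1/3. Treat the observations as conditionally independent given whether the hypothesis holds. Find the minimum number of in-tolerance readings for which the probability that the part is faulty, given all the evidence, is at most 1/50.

4

Prior odds: 0.385 ÷ 0.615 = 77/123.
Likelihood ratio per in-tolerance reading = 1/3.
Target posterior odds = 0.02/0.98 = 1/49.
Require (1/3)ⁿ ≤ 1/49 ÷ (77/123) = 123/3773.
(1/3)³ = 1/27 is still above 123/3773 but (1/3)⁴ = 1/81 is at or below it, so n = 4.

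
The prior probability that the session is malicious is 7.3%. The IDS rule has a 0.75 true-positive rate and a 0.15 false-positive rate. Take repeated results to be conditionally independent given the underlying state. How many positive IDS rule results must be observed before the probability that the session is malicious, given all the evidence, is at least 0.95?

4

Prior odds: 0.073 ÷ 0.927 = 73/927.
Likelihood ratio of a positive result = 0.75/0.15 = 5.
Target posterior odds = 0.95/0.05 = 19.
Need (73/927) × 5ⁿ ≥ 19, i.e. 5ⁿ ≥ 17613/73.
5³ = 125 falls short of 17613/73 but 5⁴ = 625 reaches it, so n = 4.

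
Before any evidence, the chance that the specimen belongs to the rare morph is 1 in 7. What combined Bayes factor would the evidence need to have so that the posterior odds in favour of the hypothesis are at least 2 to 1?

Prior odds = (1/7)/(6/7) = 1/6.
Target odds = 2.
Required Bayes factor = 2 ÷ (1/6) = 12.

12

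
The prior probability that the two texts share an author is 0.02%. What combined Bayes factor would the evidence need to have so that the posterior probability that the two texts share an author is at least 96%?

Prior odds = 0.0002/0.9998 = 1/4999.
Target odds = 0.96/0.04 = 24.
Required Bayes factor = 24 ÷ (1/4999) = 119976.

119976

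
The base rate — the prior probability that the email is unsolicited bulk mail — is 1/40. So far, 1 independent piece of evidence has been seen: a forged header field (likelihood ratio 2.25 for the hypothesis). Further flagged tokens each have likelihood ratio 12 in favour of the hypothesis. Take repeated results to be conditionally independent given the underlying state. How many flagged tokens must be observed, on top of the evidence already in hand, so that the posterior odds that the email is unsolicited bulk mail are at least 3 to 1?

Prior odds = 0.025/0.975 = 1/39.
Bayes factor of the evidence already in hand = 2.25.
Odds after that evidence = (1/39) × 2.25 = 3/52.
Target odds = 3.
Need 12ⁿ ≥ 3 ÷ (3/52) = 52.
12¹ = 12 falls short of 52 but 12² = 144 reaches it, so n = 2.

2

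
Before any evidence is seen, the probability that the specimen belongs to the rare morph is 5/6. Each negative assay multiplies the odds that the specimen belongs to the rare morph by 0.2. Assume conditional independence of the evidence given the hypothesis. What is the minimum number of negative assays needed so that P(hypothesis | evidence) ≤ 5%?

3

Prior odds: (5/6) ÷ (1/6) = 5.
Likelihood ratio per negative assay = 0.2.
Target odds: 0.05 ÷ 0.95 = 1/19.
Require 0.2ⁿ ≤ 1/19 ÷ 5 = 1/95.
0.2² = 0.04 is still above 1/95 but 0.2³ = 0.008 is at or below it, so n = 3.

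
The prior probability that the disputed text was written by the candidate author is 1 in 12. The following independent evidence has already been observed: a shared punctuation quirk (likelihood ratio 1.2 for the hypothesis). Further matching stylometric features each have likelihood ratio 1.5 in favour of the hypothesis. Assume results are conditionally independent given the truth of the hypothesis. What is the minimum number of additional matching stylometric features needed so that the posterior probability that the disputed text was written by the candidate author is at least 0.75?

9

Prior odds = (1/12)/(11/12) = 1/11.
Bayes factor of the evidence already in hand = 1.2.
Odds after that evidence = (1/11) × 1.2 = 6/55.
Target odds = 0.75/0.25 = 3.
Need 1.5ⁿ ≥ 3 ÷ (6/55) = 27.5.
1.5⁸ = 25.62890625 falls short of 27.5 but 1.5⁹ = 19683/512 reaches it, so n = 9.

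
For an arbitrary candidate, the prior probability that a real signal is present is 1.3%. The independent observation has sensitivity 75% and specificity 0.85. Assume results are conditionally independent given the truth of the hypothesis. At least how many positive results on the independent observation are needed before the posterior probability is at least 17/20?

Prior odds = 0.013/0.987 = 13/987.
False-positive rate = 1 − 0.85 = 0.15; likelihood ratio of a positive = 0.75/0.15 = 5.
Target posterior odds = 0.85/0.15 = 17/3.
Need (13/987) × 5ⁿ ≥ 17/3, i.e. 5ⁿ ≥ 5593/13.
5³ = 125 falls short of 5593/13 but 5⁴ = 625 reaches it, so n = 4.

4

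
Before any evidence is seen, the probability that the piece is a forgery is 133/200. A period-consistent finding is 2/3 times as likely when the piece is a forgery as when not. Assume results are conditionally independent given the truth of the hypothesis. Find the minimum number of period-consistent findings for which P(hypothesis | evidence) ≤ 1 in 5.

Prior odds = 0.665/0.335 = 133/67.
Likelihood ratio per period-consistent finding = 2/3.
Target posterior odds = 0.2/0.8 = 0.25.
Require (2/3)ⁿ ≤ 0.25 ÷ (133/67) = 67/532.
(2/3)⁵ = 32/243 is still above 67/532 but (2/3)⁶ = 64/729 is at or below it, so n = 6.

6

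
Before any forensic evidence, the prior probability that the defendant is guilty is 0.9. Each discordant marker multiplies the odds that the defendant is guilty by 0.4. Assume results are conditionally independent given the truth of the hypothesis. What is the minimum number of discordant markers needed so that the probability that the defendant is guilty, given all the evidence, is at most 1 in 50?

7

Prior odds = 0.9/0.1 = 9.
Likelihood ratio per discordant marker = 0.4.
Target odds: 0.02 ÷ 0.98 = 1/49.
Require 0.4ⁿ ≤ 1/49 ÷ 9 = 1/441.
0.4⁶ = 64/15625 is still above 1/441 but 0.4⁷ = 128/78125 is at or below it, so n = 7.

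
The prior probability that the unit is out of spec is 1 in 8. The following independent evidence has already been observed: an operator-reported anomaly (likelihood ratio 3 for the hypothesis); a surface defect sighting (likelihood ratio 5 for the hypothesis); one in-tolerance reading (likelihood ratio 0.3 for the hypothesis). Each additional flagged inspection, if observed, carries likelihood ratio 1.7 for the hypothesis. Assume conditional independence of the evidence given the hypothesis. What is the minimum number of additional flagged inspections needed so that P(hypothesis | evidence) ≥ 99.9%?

14

Prior odds = 0.125/0.875 = 1/7.
Combined Bayes factor of the evidence already in hand = 3 × 5 × 0.3 = 4.5.
Odds after that evidence = (1/7) × 4.5 = 9/14.
Target odds = 0.999/0.001 = 999.
Need 1.7ⁿ ≥ 999 ÷ (9/14) = 1554.
1.7¹³ ≈990.458 falls short of 1554 but 1.7¹⁴ ≈1683.78 reaches it, so n = 14.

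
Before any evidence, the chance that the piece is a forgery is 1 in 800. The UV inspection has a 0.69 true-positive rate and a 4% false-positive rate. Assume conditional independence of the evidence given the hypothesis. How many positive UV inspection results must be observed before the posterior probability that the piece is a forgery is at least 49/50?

Prior odds: 0.00125 ÷ 0.99875 = 1/799.
Likelihood ratio of a positive result = 0.69/0.04 = 17.25.
Target odds: 0.98 ÷ 0.02 = 49.
Need (1/799) × 17.25ⁿ ≥ 49, i.e. 17.25ⁿ ≥ 39151.
17.25³ = 5132.953125 falls short of 39151 but 17.25⁴ = 22667121/256 reaches it, so n = 4.

4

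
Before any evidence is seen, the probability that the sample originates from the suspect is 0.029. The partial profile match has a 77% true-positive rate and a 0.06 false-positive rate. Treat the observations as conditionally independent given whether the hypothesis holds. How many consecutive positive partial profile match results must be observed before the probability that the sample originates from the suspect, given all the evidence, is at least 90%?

3

Prior odds: 0.029 ÷ 0.971 = 29/971.
Likelihood ratio of a positive result = 0.77/0.06 = 77/6.
Target odds: 0.9 ÷ 0.1 = 9.
Require (77/6)ⁿ ≥ 9 ÷ (29/971) = 8739/29.
(77/6)² = 5929/36 falls short of 8739/29 but (77/6)³ = 456533/216 reaches it, so n = 3.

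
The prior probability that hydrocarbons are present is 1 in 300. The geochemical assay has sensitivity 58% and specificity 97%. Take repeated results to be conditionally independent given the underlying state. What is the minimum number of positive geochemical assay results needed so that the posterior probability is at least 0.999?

5

Prior odds = (1/300)/(299/300) = 1/299.
False-positive rate = 1 − 0.97 = 0.03; likelihood ratio of a positive = 0.58/0.03 = 58/3.
Target odds: 0.999 ÷ 0.001 = 999.
Need (1/299) × (58/3)ⁿ ≥ 999, i.e. (58/3)ⁿ ≥ 298701.
(58/3)⁴ = 11316496/81 falls short of 298701 but (58/3)⁵ = 656356768/243 reaches it, so n = 5.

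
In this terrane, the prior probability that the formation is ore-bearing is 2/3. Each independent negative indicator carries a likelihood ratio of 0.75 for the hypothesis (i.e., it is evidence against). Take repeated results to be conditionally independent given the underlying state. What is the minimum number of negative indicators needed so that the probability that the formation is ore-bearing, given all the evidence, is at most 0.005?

21

Prior odds: (2/3) ÷ (1/3) = 2.
Likelihood ratio per negative indicator = 0.75.
Target odds: 0.005 ÷ 0.995 = 1/199.
Need 2 × 0.75ⁿ ≤ 1/199, i.e. 0.75ⁿ ≤ 1/398.
0.75²⁰ ≈0.00317121 is still above 1/398 but 0.75²¹ ≈0.00237841 is at or below it, so n = 21.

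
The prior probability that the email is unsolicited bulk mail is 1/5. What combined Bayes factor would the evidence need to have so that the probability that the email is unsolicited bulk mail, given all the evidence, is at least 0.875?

Prior odds = 0.2/0.8 = 0.25.
Target odds = 0.875/0.125 = 7.
Required Bayes factor = 7 ÷ 0.25 = 28.

28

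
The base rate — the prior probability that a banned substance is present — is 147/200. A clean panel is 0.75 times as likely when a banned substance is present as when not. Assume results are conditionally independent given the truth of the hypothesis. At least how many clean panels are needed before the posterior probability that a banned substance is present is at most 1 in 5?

9

Prior odds = 0.735/0.265 = 147/53.
Likelihood ratio per clean panel = 0.75.
Target posterior odds = 0.2/0.8 = 0.25.
Need (147/53) × 0.75ⁿ ≤ 0.25, i.e. 0.75ⁿ ≤ 53/588.
0.75⁸ = 6561/65536 is still above 53/588 but 0.75⁹ = 19683/262144 is at or below it, so n = 9.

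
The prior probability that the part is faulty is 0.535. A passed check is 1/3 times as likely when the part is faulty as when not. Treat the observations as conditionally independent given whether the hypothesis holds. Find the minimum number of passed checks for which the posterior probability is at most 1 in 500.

6

Prior odds: 0.535 ÷ 0.465 = 107/93.
Likelihood ratio per passed check = 1/3.
Target odds: 0.002 ÷ 0.998 = 1/499.
Require (1/3)ⁿ ≤ 1/499 ÷ (107/93) = 93/53393.
(1/3)⁵ = 1/243 is still above 93/53393 but (1/3)⁶ = 1/729 is at or below it, so n = 6.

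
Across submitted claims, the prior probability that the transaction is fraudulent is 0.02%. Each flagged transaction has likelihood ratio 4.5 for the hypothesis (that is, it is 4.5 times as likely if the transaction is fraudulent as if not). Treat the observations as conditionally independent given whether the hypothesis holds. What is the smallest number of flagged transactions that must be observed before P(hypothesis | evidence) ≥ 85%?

Prior odds = 0.0002/0.9998 = 1/4999.
Likelihood ratio per flagged transaction = 4.5.
Target odds: 0.85 ÷ 0.15 = 17/3.
Require 4.5ⁿ ≥ 17/3 ÷ (1/4999) = 84983/3.
4.5⁶ = 8303.765625 falls short of 84983/3 but 4.5⁷ = 4782969/128 reaches it, so n = 7.

7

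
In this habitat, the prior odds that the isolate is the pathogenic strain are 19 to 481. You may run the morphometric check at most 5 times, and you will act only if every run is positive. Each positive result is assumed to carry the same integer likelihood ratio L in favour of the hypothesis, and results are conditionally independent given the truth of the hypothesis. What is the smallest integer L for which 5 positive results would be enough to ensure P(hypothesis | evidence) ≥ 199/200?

Prior odds = 19/481.
Target odds = 0.995/0.005 = 199.
Need L⁵ ≥ 199 ÷ (19/481) = 95719/19.
5⁵ = 3125 < 95719/19 ≤ 7776 = 6⁵, so L = 6.

6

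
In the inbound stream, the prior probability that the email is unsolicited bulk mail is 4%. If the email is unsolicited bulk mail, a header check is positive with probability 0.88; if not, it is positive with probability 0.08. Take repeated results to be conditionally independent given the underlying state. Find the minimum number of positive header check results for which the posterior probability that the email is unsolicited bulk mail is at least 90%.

3

Prior odds: 0.04 ÷ 0.96 = 1/24.
Likelihood ratio of a positive = 0.88/0.08 = 11.
Target odds: 0.9 ÷ 0.1 = 9.
Need (1/24) × 11ⁿ ≥ 9, i.e. 11ⁿ ≥ 216.
11² = 121 falls short of 216 but 11³ = 1331 reaches it, so n = 3.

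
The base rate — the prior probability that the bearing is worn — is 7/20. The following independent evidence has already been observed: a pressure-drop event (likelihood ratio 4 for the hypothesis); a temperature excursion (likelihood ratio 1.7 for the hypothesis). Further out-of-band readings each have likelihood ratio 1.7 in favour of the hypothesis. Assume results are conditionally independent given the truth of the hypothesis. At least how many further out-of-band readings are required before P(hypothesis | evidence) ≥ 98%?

5

Prior odds = 0.35/0.65 = 7/13.
Combined Bayes factor of the evidence already in hand = 4 × 1.7 = 6.8.
Odds after that evidence = (7/13) × 6.8 = 238/65.
Target odds = 0.98/0.02 = 49.
Need 1.7ⁿ ≥ 49 ÷ (238/65) = 455/34.
1.7⁴ = 8.3521 falls short of 455/34 but 1.7⁵ = 1419857/100000 reaches it, so n = 5.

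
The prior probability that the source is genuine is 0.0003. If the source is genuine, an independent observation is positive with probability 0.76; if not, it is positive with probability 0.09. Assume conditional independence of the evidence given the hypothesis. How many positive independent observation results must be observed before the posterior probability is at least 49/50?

6

Prior odds: 0.0003 ÷ 0.9997 = 3/9997.
Likelihood ratio of a positive = 0.76/0.09 = 76/9.
Target odds: 0.98 ÷ 0.02 = 49.
Require (76/9)ⁿ ≥ 49 ÷ (3/9997) = 489853/3.
(76/9)⁵ ≈42939.3 falls short of 489853/3 but (76/9)⁶ ≈362599 reaches it, so n = 6.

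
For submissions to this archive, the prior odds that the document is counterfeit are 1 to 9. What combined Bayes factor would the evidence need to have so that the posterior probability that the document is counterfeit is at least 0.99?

Prior odds = 1/9.
Target odds = 0.99/0.01 = 99.
Required Bayes factor = 99 ÷ (1/9) = 891.

891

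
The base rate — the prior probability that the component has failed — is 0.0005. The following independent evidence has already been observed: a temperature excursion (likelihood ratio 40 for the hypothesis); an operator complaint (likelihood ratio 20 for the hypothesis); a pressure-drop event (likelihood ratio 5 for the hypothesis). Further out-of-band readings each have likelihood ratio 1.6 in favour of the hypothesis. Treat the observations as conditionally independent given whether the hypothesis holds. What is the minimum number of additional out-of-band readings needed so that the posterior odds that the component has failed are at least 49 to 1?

7

Prior odds = 0.0005/0.9995 = 1/1999.
Combined Bayes factor of the evidence already in hand = 40 × 20 × 5 = 4000.
Odds after that evidence = (1/1999) × 4000 = 4000/1999.
Target odds = 49.
Need 1.6ⁿ ≥ 49 ÷ (4000/1999) = 24.48775.
1.6⁶ = 262144/15625 falls short of 24.48775 but 1.6⁷ = 2097152/78125 reaches it, so n = 7.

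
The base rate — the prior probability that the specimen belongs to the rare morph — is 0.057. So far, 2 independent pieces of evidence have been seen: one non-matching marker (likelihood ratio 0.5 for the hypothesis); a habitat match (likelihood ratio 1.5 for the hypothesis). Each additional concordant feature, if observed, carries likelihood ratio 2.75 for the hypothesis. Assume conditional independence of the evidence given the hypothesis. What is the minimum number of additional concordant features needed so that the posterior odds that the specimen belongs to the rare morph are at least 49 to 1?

7

Prior odds = 0.057/0.943 = 57/943.
Combined Bayes factor of the evidence already in hand = 0.5 × 1.5 = 0.75.
Odds after that evidence = (57/943) × 0.75 = 171/3772.
Target odds = 49.
Need 2.75ⁿ ≥ 49 ÷ (171/3772) = 184828/171.
2.75⁶ = 1771561/4096 falls short of 184828/171 but 2.75⁷ = 19487171/16384 reaches it, so n = 7.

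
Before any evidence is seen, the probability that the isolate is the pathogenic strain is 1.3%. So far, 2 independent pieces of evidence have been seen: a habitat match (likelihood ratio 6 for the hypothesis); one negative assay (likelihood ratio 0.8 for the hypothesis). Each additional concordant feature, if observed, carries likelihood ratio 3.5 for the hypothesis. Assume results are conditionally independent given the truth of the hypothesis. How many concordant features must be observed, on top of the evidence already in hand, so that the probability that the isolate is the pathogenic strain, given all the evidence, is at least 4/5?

Prior odds = 0.013/0.987 = 13/987.
Combined Bayes factor of the evidence already in hand = 6 × 0.8 = 4.8.
Odds after that evidence = (13/987) × 4.8 = 104/1645.
Target odds = 0.8/0.2 = 4.
Need 3.5ⁿ ≥ 4 ÷ (104/1645) = 1645/26.
3.5³ = 42.875 falls short of 1645/26 but 3.5⁴ = 150.0625 reaches it, so n = 4.

4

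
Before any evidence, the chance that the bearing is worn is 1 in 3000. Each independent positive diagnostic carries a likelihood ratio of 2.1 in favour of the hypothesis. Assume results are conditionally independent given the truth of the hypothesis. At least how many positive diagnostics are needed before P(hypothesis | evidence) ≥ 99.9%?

Prior odds = (1/3000)/(2999/3000) = 1/2999.
Likelihood ratio per positive diagnostic = 2.1.
Target odds: 0.999 ÷ 0.001 = 999.
Require 2.1ⁿ ≥ 999 ÷ (1/2999) = 2996001.
2.1²⁰ ≈2.78218e+06 falls short of 2996001 but 2.1²¹ ≈5.84259e+06 reaches it, so n = 21.

21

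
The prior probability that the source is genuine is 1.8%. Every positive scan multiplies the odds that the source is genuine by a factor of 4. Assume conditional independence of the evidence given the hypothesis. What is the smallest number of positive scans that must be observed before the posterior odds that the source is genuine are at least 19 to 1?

Prior odds: 0.018 ÷ 0.982 = 9/491.
Likelihood ratio per positive scan = 4.
Target odds = 19.
Need (9/491) × 4ⁿ ≥ 19, i.e. 4ⁿ ≥ 9329/9.
4⁵ = 1024 falls short of 9329/9 but 4⁶ = 4096 reaches it, so n = 6.

6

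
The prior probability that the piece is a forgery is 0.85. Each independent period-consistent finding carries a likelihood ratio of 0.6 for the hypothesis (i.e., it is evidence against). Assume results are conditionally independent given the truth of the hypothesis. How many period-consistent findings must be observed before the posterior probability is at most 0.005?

14

Prior odds = 0.85/0.15 = 17/3.
Likelihood ratio per period-consistent finding = 0.6.
Target posterior odds = 0.005/0.995 = 1/199.
Require 0.6ⁿ ≤ 1/199 ÷ (17/3) = 3/3383.
0.6¹³ ≈0.00130607 is still above 3/3383 but 0.6¹⁴ ≈0.000783642 is at or below it, so n = 14.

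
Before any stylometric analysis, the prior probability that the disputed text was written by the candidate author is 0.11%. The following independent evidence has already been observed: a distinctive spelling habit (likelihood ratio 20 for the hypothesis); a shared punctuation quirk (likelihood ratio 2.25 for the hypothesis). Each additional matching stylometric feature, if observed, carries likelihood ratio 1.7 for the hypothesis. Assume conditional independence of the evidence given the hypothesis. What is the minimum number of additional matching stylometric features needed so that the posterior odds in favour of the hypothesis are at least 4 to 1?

Prior odds = 0.0011/0.9989 = 11/9989.
Combined Bayes factor of the evidence already in hand = 20 × 2.25 = 45.
Odds after that evidence = (11/9989) × 45 = 495/9989.
Target odds = 4.
Need 1.7ⁿ ≥ 4 ÷ (495/9989) = 39956/495.
1.7⁸ ≈69.7576 falls short of 39956/495 but 1.7⁹ ≈118.588 reaches it, so n = 9.

9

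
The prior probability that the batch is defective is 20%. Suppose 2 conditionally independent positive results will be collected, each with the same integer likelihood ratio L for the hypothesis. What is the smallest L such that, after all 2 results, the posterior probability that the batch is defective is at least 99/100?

20

Prior odds = 0.2/0.8 = 0.25.
Target odds = 0.99/0.01 = 99.
Need L² ≥ 99 ÷ 0.25 = 396.
19² = 361 < 396 ≤ 400 = 20², so L = 20.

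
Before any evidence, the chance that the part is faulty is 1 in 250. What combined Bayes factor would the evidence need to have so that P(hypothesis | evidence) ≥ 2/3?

498

Prior odds = 0.004/0.996 = 1/249.
Target odds = (2/3)/(1/3) = 2.
Required Bayes factor = 2 ÷ (1/249) = 498.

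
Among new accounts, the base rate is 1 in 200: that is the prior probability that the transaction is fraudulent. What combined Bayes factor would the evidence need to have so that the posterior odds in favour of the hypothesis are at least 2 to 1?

398

Prior odds = 0.005/0.995 = 1/199.
Target odds = 2.
Required Bayes factor = 2 ÷ (1/199) = 398.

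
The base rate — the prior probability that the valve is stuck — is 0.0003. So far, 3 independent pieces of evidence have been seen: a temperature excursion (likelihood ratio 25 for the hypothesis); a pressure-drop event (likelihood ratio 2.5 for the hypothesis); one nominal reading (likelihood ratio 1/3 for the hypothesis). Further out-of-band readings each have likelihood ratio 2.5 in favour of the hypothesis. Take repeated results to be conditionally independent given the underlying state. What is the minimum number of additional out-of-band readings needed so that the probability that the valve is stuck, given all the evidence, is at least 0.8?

Prior odds = 0.0003/0.9997 = 3/9997.
Combined Bayes factor of the evidence already in hand = 25 × 2.5 × (1/3) = 125/6.
Odds after that evidence = (3/9997) × 125/6 = 125/19994.
Target odds = 0.8/0.2 = 4.
Need 2.5ⁿ ≥ 4 ÷ (125/19994) = 639.808.
2.5⁷ = 610.3515625 falls short of 639.808 but 2.5⁸ = 390625/256 reaches it, so n = 8.

8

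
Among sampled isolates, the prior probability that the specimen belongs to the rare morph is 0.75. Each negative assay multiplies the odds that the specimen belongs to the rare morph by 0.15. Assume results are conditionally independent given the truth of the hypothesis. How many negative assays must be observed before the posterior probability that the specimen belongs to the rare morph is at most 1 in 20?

Prior odds: 0.75 ÷ 0.25 = 3.
Likelihood ratio per negative assay = 0.15.
Target posterior odds = 0.05/0.95 = 1/19.
Need 3 × 0.15ⁿ ≤ 1/19, i.e. 0.15ⁿ ≤ 1/57.
0.15² = 0.0225 is still above 1/57 but 0.15³ = 0.003375 is at or below it, so n = 3.

3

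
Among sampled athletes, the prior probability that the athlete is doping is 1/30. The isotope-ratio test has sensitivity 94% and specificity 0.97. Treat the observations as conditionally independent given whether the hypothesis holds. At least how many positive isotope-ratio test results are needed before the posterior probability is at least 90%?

2

Prior odds: (1/30) ÷ (29/30) = 1/29.
False-positive rate = 1 − 0.97 = 0.03; likelihood ratio of a positive = 0.94/0.03 = 94/3.
Target odds: 0.9 ÷ 0.1 = 9.
Require (94/3)ⁿ ≥ 9 ÷ (1/29) = 261.
(94/3)¹ = 94/3 falls short of 261 but (94/3)² = 8836/9 reaches it, so n = 2.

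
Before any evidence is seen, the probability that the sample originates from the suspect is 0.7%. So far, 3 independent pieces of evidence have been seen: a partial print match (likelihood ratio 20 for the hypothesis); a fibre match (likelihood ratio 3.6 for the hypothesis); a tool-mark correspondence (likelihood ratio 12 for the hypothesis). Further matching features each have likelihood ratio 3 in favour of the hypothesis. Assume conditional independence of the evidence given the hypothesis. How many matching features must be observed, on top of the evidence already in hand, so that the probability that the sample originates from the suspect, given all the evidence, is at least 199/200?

4

Prior odds = 0.007/0.993 = 7/993.
Combined Bayes factor of the evidence already in hand = 20 × 3.6 × 12 = 864.
Odds after that evidence = (7/993) × 864 = 2016/331.
Target odds = 0.995/0.005 = 199.
Need 3ⁿ ≥ 199 ÷ (2016/331) = 65869/2016.
3³ = 27 falls short of 65869/2016 but 3⁴ = 81 reaches it, so n = 4.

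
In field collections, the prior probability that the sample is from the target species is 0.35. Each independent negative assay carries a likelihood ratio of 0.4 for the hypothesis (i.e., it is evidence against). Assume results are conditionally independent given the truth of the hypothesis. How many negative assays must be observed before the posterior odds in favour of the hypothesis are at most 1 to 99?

5

Prior odds = 0.35/0.65 = 7/13.
Likelihood ratio per negative assay = 0.4.
Target odds = 1/99.
Need (7/13) × 0.4ⁿ ≤ 1/99, i.e. 0.4ⁿ ≤ 13/693.
0.4⁴ = 0.0256 is still above 13/693 but 0.4⁵ = 0.01024 is at or below it, so n = 5.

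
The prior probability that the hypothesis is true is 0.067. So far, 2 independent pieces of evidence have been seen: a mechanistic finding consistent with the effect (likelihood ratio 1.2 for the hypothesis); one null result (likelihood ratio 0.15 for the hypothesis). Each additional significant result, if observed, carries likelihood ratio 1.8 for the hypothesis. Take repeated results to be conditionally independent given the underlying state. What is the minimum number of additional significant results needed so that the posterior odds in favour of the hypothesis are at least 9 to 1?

12

Prior odds = 0.067/0.933 = 67/933.
Combined Bayes factor of the evidence already in hand = 1.2 × 0.15 = 0.18.
Odds after that evidence = (67/933) × 0.18 = 201/15550.
Target odds = 9.
Need 1.8ⁿ ≥ 9 ÷ (201/15550) = 46650/67.
1.8¹¹ ≈642.684 falls short of 46650/67 but 1.8¹² ≈1156.83 reaches it, so n = 12.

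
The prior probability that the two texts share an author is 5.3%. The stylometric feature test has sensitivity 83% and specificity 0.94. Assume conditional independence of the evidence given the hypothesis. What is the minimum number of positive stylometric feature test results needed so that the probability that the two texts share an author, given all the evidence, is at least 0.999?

4

Prior odds = 0.053/0.947 = 53/947.
False-positive rate = 1 − 0.94 = 0.06; likelihood ratio of a positive = 0.83/0.06 = 83/6.
Target posterior odds = 0.999/0.001 = 999.
Need (53/947) × (83/6)ⁿ ≥ 999, i.e. (83/6)ⁿ ≥ 946053/53.
(83/6)³ = 571787/216 falls short of 946053/53 but (83/6)⁴ = 47458321/1296 reaches it, so n = 4.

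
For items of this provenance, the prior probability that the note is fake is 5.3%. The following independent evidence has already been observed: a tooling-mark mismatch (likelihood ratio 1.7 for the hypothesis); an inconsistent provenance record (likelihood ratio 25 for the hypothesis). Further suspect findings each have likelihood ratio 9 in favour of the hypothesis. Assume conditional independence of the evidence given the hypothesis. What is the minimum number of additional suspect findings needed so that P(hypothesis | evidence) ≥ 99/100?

Prior odds = 0.053/0.947 = 53/947.
Combined Bayes factor of the evidence already in hand = 1.7 × 25 = 42.5.
Odds after that evidence = (53/947) × 42.5 = 4505/1894.
Target odds = 0.99/0.01 = 99.
Need 9ⁿ ≥ 99 ÷ (4505/1894) = 187506/4505.
9¹ = 9 falls short of 187506/4505 but 9² = 81 reaches it, so n = 2.

2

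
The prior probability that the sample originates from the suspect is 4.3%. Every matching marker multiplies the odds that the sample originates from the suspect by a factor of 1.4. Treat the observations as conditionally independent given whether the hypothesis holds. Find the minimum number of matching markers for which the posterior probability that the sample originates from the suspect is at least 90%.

16

Prior odds = 0.043/0.957 = 43/957.
Likelihood ratio per matching marker = 1.4.
Target posterior odds = 0.9/0.1 = 9.
Require 1.4ⁿ ≥ 9 ÷ (43/957) = 8613/43.
1.4¹⁵ ≈155.568 falls short of 8613/43 but 1.4¹⁶ ≈217.795 reaches it, so n = 16.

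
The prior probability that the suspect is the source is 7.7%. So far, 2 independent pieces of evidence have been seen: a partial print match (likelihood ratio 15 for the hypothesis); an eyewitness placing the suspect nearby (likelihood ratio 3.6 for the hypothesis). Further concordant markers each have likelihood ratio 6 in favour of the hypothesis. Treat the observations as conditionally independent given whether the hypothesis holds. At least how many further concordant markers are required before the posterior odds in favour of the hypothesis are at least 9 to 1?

1

Prior odds = 0.077/0.923 = 77/923.
Combined Bayes factor of the evidence already in hand = 15 × 3.6 = 54.
Odds after that evidence = (77/923) × 54 = 4158/923.
Target odds = 9.
Need 6ⁿ ≥ 9 ÷ (4158/923) = 923/462.
6¹ = 6, which meets the required 923/462; so n = 1.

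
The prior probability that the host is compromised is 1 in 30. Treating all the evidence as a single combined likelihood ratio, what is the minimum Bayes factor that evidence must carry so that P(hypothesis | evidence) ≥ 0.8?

116

Prior odds = (1/30)/(29/30) = 1/29.
Target odds = 0.8/0.2 = 4.
Required Bayes factor = 4 ÷ (1/29) = 116.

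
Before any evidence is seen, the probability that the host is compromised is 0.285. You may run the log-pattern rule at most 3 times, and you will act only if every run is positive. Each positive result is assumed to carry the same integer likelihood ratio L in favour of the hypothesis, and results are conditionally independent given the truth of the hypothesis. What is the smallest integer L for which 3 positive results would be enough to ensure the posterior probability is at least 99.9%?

Prior odds = 0.285/0.715 = 57/143.
Target odds = 0.999/0.001 = 999.
Need L³ ≥ 999 ÷ (57/143) = 47619/19.
13³ = 2197 < 47619/19 ≤ 2744 = 14³, so L = 14.

14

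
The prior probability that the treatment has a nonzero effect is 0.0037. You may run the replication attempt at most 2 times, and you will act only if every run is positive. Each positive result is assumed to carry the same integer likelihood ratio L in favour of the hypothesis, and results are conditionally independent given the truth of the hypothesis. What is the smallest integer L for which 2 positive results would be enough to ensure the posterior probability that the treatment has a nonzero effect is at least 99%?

Prior odds = 0.0037/0.9963 = 37/9963.
Target odds = 0.99/0.01 = 99.
Need L² ≥ 99 ÷ (37/9963) = 986337/37.
163² = 26569 < 986337/37 ≤ 26896 = 164², so L = 164.

164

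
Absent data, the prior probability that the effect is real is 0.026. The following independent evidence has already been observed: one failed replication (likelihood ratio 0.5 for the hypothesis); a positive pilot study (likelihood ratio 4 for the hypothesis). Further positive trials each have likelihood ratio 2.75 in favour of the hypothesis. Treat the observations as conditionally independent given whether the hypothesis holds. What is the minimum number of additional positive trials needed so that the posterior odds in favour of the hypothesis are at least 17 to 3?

5

Prior odds = 0.026/0.974 = 13/487.
Combined Bayes factor of the evidence already in hand = 0.5 × 4 = 2.
Odds after that evidence = (13/487) × 2 = 26/487.
Target odds = 17/3.
Need 2.75ⁿ ≥ 17/3 ÷ (26/487) = 8279/78.
2.75⁴ = 57.19140625 falls short of 8279/78 but 2.75⁵ = 161051/1024 reaches it, so n = 5.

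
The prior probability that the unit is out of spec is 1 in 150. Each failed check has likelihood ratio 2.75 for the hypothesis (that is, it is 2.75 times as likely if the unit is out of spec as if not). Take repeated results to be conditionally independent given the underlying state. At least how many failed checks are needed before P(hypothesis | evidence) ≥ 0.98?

9

Prior odds = (1/150)/(149/150) = 1/149.
Likelihood ratio per failed check = 2.75.
Target posterior odds = 0.98/0.02 = 49.
Need (1/149) × 2.75ⁿ ≥ 49, i.e. 2.75ⁿ ≥ 7301.
2.75⁸ = 214358881/65536 falls short of 7301 but 2.75⁹ ≈8994.86 reaches it, so n = 9.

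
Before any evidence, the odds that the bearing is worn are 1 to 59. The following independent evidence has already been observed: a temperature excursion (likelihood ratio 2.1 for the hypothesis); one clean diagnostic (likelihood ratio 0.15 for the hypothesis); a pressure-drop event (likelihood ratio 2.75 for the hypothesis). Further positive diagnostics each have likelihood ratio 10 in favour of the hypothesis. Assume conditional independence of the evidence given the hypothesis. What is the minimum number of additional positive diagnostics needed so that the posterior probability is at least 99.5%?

Prior odds = 1/59.
Combined Bayes factor of the evidence already in hand = 2.1 × 0.15 × 2.75 = 0.86625.
Odds after that evidence = (1/59) × 0.86625 = 693/47200.
Target odds = 0.995/0.005 = 199.
Need 10ⁿ ≥ 199 ÷ (693/47200) = 9392800/693.
10⁴ = 10000 falls short of 9392800/693 but 10⁵ = 100000 reaches it, so n = 5.

5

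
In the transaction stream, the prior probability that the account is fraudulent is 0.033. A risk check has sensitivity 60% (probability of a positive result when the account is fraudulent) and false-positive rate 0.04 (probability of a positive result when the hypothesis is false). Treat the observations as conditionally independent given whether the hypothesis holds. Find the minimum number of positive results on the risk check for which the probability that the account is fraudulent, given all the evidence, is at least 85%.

2

Prior odds: 0.033 ÷ 0.967 = 33/967.
Likelihood ratio of a positive result = 0.6/0.04 = 15.
Target odds: 0.85 ÷ 0.15 = 17/3.
Need (33/967) × 15ⁿ ≥ 17/3, i.e. 15ⁿ ≥ 16439/99.
15¹ = 15 falls short of 16439/99 but 15² = 225 reaches it, so n = 2.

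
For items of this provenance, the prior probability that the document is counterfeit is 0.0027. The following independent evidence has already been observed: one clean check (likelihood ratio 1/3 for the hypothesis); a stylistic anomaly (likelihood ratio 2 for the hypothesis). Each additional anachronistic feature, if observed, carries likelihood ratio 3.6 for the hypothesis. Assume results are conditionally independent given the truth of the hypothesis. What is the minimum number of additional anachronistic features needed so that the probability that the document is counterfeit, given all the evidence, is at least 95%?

Prior odds = 0.0027/0.9973 = 27/9973.
Combined Bayes factor of the evidence already in hand = (1/3) × 2 = 2/3.
Odds after that evidence = (27/9973) × 2/3 = 18/9973.
Target odds = 0.95/0.05 = 19.
Need 3.6ⁿ ≥ 19 ÷ (18/9973) = 189487/18.
3.6⁷ = 612220032/78125 falls short of 189487/18 but 3.6⁸ ≈28211.1 reaches it, so n = 8.

8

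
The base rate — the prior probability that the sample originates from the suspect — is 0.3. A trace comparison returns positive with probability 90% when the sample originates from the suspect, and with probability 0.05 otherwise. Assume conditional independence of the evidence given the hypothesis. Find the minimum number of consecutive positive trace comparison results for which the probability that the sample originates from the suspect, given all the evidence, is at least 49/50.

Prior odds: 0.3 ÷ 0.7 = 3/7.
Likelihood ratio of a positive result = 0.9/0.05 = 18.
Target posterior odds = 0.98/0.02 = 49.
Need (3/7) × 18ⁿ ≥ 49, i.e. 18ⁿ ≥ 343/3.
18¹ = 18 falls short of 343/3 but 18² = 324 reaches it, so n = 2.

2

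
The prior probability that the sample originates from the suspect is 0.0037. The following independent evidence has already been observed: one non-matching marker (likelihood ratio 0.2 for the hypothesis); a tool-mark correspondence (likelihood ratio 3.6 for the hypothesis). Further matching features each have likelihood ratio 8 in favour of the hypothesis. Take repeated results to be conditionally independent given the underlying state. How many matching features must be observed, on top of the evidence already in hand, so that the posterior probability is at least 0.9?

Prior odds = 0.0037/0.9963 = 37/9963.
Combined Bayes factor of the evidence already in hand = 0.2 × 3.6 = 0.72.
Odds after that evidence = (37/9963) × 0.72 = 74/27675.
Target odds = 0.9/0.1 = 9.
Need 8ⁿ ≥ 9 ÷ (74/27675) = 249075/74.
8³ = 512 falls short of 249075/74 but 8⁴ = 4096 reaches it, so n = 4.

4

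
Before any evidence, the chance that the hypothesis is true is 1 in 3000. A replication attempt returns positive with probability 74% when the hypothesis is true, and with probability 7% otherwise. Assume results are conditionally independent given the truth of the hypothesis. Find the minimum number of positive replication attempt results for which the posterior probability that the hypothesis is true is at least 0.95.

5

Prior odds = (1/3000)/(2999/3000) = 1/2999.
Likelihood ratio of a positive result = 0.74/0.07 = 74/7.
Target odds: 0.95 ÷ 0.05 = 19.
Need (1/2999) × (74/7)ⁿ ≥ 19, i.e. (74/7)ⁿ ≥ 56981.
(74/7)⁴ = 29986576/2401 falls short of 56981 but (74/7)⁵ ≈132029 reaches it, so n = 5.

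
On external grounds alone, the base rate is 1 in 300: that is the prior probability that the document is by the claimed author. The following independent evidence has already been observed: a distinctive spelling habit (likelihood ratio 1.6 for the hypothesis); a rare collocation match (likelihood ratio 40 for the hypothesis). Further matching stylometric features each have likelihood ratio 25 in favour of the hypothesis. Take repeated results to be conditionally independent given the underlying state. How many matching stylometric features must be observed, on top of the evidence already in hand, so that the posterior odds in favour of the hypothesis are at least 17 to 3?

Prior odds = (1/300)/(299/300) = 1/299.
Combined Bayes factor of the evidence already in hand = 1.6 × 40 = 64.
Odds after that evidence = (1/299) × 64 = 64/299.
Target odds = 17/3.
Need 25ⁿ ≥ 17/3 ÷ (64/299) = 5083/192.
25¹ = 25 falls short of 5083/192 but 25² = 625 reaches it, so n = 2.

2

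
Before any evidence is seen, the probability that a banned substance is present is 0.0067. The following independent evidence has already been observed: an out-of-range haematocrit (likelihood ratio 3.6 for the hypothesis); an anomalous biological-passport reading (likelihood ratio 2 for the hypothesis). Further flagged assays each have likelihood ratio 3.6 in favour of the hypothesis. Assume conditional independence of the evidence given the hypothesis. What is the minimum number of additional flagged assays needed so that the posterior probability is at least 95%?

5

Prior odds = 0.0067/0.9933 = 67/9933.
Combined Bayes factor of the evidence already in hand = 3.6 × 2 = 7.2.
Odds after that evidence = (67/9933) × 7.2 = 804/16555.
Target odds = 0.95/0.05 = 19.
Need 3.6ⁿ ≥ 19 ÷ (804/16555) = 314545/804.
3.6⁴ = 167.9616 falls short of 314545/804 but 3.6⁵ = 604.66176 reaches it, so n = 5.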